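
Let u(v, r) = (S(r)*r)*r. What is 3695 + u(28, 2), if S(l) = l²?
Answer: 3711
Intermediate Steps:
u(v, r) = r⁴ (u(v, r) = (r²*r)*r = r³*r = r⁴)
3695 + u(28, 2) = 3695 + 2⁴ = 3695 + 16 = 3711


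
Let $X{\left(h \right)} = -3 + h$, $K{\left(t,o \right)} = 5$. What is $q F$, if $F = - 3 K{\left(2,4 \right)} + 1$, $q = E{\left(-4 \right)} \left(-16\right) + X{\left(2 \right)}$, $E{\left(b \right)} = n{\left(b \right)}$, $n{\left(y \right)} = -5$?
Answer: $-1106$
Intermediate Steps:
$E{\left(b \right)} = -5$
$q = 79$ ($q = \left(-5\right) \left(-16\right) + \left(-3 + 2\right) = 80 - 1 = 79$)
$F = -14$ ($F = \left(-3\right) 5 + 1 = -15 + 1 = -14$)
$q F = 79 \left(-14\right) = -1106$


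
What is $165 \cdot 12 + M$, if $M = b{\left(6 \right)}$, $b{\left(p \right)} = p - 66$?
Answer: $1920$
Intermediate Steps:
$b{\left(p \right)} = -66 + p$
$M = -60$ ($M = -66 + 6 = -60$)
$165 \cdot 12 + M = 165 \cdot 12 - 60 = 1980 - 60 = 1920$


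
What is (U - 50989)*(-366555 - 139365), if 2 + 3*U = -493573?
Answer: 109032842880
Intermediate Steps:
U = -164525 (U = -⅔ + (⅓)*(-493573) = -⅔ - 493573/3 = -164525)
(U - 50989)*(-366555 - 139365) = (-164525 - 50989)*(-366555 - 139365) = -215514*(-505920) = 109032842880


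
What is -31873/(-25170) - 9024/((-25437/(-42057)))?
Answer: -3183922416353/213416430 ≈ -14919.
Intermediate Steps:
-31873/(-25170) - 9024/((-25437/(-42057))) = -31873*(-1/25170) - 9024/((-25437*(-1/42057))) = 31873/25170 - 9024/8479/14019 = 31873/25170 - 9024*14019/8479 = 31873/25170 - 126507456/8479 = -3183922416353/213416430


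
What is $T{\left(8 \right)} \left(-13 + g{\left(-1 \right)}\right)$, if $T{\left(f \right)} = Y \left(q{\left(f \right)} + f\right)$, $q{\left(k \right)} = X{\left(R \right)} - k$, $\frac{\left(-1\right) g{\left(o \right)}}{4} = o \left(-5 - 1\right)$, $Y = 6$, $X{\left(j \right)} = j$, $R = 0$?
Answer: $0$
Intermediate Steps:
$g{\left(o \right)} = 24 o$ ($g{\left(o \right)} = - 4 o \left(-5 - 1\right) = - 4 o \left(-6\right) = - 4 \left(- 6 o\right) = 24 o$)
$q{\left(k \right)} = - k$ ($q{\left(k \right)} = 0 - k = - k$)
$T{\left(f \right)} = 0$ ($T{\left(f \right)} = 6 \left(- f + f\right) = 6 \cdot 0 = 0$)
$T{\left(8 \right)} \left(-13 + g{\left(-1 \right)}\right) = 0 \left(-13 + 24 \left(-1\right)\right) = 0 \left(-13 - 24\right) = 0 \left(-37\right) = 0$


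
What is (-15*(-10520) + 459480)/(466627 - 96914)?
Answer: 617280/369713 ≈ 1.6696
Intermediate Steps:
(-15*(-10520) + 459480)/(466627 - 96914) = (157800 + 459480)/369713 = 617280*(1/369713) = 617280/369713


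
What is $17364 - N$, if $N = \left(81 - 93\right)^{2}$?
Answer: $17220$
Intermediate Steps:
$N = 144$ ($N = \left(-12\right)^{2} = 144$)
$17364 - N = 17364 - 144 = 17220$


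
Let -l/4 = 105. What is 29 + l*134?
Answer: -56251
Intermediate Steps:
l = -420 (l = -4*105 = -420)
29 + l*134 = 29 - 420*134 = 29 - 56280 = -56251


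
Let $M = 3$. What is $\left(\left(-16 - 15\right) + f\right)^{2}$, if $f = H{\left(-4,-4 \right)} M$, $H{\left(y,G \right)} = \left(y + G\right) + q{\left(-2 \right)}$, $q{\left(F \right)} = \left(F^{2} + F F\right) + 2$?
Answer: $625$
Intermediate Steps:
$q{\left(F \right)} = 2 + 2 F^{2}$ ($q{\left(F \right)} = \left(F^{2} + F^{2}\right) + 2 = 2 F^{2} + 2 = 2 + 2 F^{2}$)
$H{\left(y,G \right)} = 10 + G + y$ ($H{\left(y,G \right)} = \left(y + G\right) + \left(2 + 2 \left(-2\right)^{2}\right) = \left(G + y\right) + \left(2 + 2 \cdot 4\right) = \left(G + y\right) + \left(2 + 8\right) = \left(G + y\right) + 10 = 10 + G + y$)
$f = 6$ ($f = \left(10 - 4 - 4\right) 3 = 2 \cdot 3 = 6$)
$\left(\left(-16 - 15\right) + f\right)^{2} = \left(\left(-16 - 15\right) + 6\right)^{2} = \left(-31 + 6\right)^{2} = \left(-25\right)^{2} = 625$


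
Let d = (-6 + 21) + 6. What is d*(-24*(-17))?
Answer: 8568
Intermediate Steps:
d = 21 (d = 15 + 6 = 21)
d*(-24*(-17)) = 21*(-24*(-17)) = 21*408 = 8568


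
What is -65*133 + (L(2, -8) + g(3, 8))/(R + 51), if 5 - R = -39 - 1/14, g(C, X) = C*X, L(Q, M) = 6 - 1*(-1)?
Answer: -11506061/1331 ≈ -8644.7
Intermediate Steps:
L(Q, M) = 7 (L(Q, M) = 6 + 1 = 7)
R = 617/14 (R = 5 - (-39 - 1/14) = 5 - 1*(-547/14) = 5 + 547/14 = 617/14 ≈ 44.071)
-65*133 + (L(2, -8) + g(3, 8))/(R + 51) = -65*133 + (7 + 3*8)/(617/14 + 51) = -8645 + (7 + 24)/(1331/14) = -8645 + 31*(14/1331) = -8645 + 434/1331 = -11506061/1331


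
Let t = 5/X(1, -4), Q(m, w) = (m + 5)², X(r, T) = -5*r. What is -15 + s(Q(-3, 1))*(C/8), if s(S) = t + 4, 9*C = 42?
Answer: -53/4 ≈ -13.250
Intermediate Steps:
C = 14/3 (C = (⅑)*42 = 14/3 ≈ 4.6667)
Q(m, w) = (5 + m)²
t = -1 (t = 5/((-5*1)) = 5/(-5) = 5*(-⅕) = -1)
s(S) = 3 (s(S) = -1 + 4 = 3)
-15 + s(Q(-3, 1))*(C/8) = -15 + 3*((14/3)/8) = -15 + 3*((14/3)*(⅛)) = -15 + 3*(7/12) = -15 + 7/4 = -53/4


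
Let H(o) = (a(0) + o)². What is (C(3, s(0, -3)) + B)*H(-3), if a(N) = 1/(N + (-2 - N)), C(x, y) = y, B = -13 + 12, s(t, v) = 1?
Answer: 0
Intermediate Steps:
B = -1
a(N) = -½ (a(N) = 1/(-2) = -½)
H(o) = (-½ + o)²
(C(3, s(0, -3)) + B)*H(-3) = (1 - 1)*((-1 + 2*(-3))²/4) = 0*((-1 - 6)²/4) = 0*((¼)*(-7)²) = 0*((¼)*49) = 0*(49/4) = 0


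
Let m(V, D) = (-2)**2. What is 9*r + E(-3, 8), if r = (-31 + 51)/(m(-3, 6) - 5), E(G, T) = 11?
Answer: -169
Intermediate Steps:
m(V, D) = 4
r = -20 (r = (-31 + 51)/(4 - 5) = 20/(-1) = 20*(-1) = -20)
9*r + E(-3, 8) = 9*(-20) + 11 = -180 + 11 = -169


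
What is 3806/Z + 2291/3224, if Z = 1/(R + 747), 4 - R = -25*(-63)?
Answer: -10110925965/3224 ≈ -3.1361e+6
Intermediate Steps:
R = -1571 (R = 4 - (-25)*(-63) = 4 - 1*1575 = 4 - 1575 = -1571)
Z = -1/824 (Z = 1/(-1571 + 747) = 1/(-824) = -1/824 ≈ -0.0012136)
3806/Z + 2291/3224 = 3806/(-1/824) + 2291/3224 = 3806*(-824) + 2291*(1/3224) = -3136144 + 2291/3224 = -10110925965/3224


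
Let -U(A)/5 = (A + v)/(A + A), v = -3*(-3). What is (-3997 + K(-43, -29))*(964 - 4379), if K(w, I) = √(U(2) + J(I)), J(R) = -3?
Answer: 13649755 - 3415*I*√67/2 ≈ 1.365e+7 - 13976.0*I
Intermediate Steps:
v = 9
U(A) = -5*(9 + A)/(2*A) (U(A) = -5*(A + 9)/(A + A) = -5*(9 + A)/(2*A))
K(w, I) = I*√67/2 (K(w, I) = √((5/2)*(-9 - 1*2)/2 - 3) = √((5/2)*(½)*(-9 - 2) - 3) = √((5/2)*(½)*(-11) - 3) = √(-55/4 - 3) = √(-67/4) = I*√67/2)
(-3997 + K(-43, -29))*(964 - 4379) = (-3997 + I*√67/2)*(964 - 4379) = (-3997 + I*√67/2)*(-3415) = 13649755 - 3415*I*√67/2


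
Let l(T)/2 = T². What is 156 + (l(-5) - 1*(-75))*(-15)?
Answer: -1719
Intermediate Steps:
l(T) = 2*T²
156 + (l(-5) - 1*(-75))*(-15) = 156 + (2*(-5)² - 1*(-75))*(-15) = 156 + (2*25 + 75)*(-15) = 156 + (50 + 75)*(-15) = 156 + 125*(-15) = 156 - 1875 = -1719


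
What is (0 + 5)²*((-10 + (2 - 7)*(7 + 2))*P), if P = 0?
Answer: 0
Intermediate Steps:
(0 + 5)²*((-10 + (2 - 7)*(7 + 2))*P) = (0 + 5)²*((-10 + (2 - 7)*(7 + 2))*0) = 5²*((-10 - 5*9)*0) = 25*((-10 - 45)*0) = 25*(-55*0) = 25*0 = 0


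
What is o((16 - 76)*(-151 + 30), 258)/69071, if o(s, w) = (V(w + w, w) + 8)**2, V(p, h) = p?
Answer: 274576/69071 ≈ 3.9753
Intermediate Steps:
o(s, w) = (8 + 2*w)**2 (o(s, w) = ((w + w) + 8)**2 = (2*w + 8)**2 = (8 + 2*w)**2)
o((16 - 76)*(-151 + 30), 258)/69071 = (4*(4 + 258)**2)/69071 = (4*262**2)*(1/69071) = (4*68644)*(1/69071) = 274576*(1/69071) = 274576/69071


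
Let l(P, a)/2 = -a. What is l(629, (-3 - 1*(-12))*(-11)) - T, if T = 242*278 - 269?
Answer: -66809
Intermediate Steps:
l(P, a) = -2*a (l(P, a) = 2*(-a) = -2*a)
T = 67007 (T = 67276 - 269 = 67007)
l(629, (-3 - 1*(-12))*(-11)) - T = -2*(-3 - 1*(-12))*(-11) - 1*67007 = -2*(-3 + 12)*(-11) - 67007 = -18*(-11) - 67007 = -2*(-99) - 67007 = 198 - 67007 = -66809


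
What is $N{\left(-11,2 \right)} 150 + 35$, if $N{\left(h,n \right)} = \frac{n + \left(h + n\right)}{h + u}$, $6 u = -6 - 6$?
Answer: $\frac{1505}{13} \approx 115.77$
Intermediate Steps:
$u = -2$ ($u = \frac{-6 - 6}{6} = \frac{1}{6} \left(-12\right) = -2$)
$N{\left(h,n \right)} = \frac{h + 2 n}{-2 + h}$ ($N{\left(h,n \right)} = \frac{n + \left(h + n\right)}{h - 2} = \frac{h + 2 n}{-2 + h}$)
$N{\left(-11,2 \right)} 150 + 35 = \frac{-11 + 2 \cdot 2}{-2 - 11} \cdot 150 + 35 = \frac{-11 + 4}{-13} \cdot 150 + 35 = \left(- \frac{1}{13}\right) \left(-7\right) 150 + 35 = \frac{7}{13} \cdot 150 + 35 = \frac{1050}{13} + 35 = \frac{1505}{13}$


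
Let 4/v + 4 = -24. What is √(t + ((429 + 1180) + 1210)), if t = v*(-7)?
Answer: 2*√705 ≈ 53.104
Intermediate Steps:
v = -⅐ (v = 4/(-4 - 24) = 4/(-28) = 4*(-1/28) = -⅐ ≈ -0.14286)
t = 1 (t = -⅐*(-7) = 1)
√(t + ((429 + 1180) + 1210)) = √(1 + ((429 + 1180) + 1210)) = √(1 + (1609 + 1210)) = √(1 + 2819) = √2820 = 2*√705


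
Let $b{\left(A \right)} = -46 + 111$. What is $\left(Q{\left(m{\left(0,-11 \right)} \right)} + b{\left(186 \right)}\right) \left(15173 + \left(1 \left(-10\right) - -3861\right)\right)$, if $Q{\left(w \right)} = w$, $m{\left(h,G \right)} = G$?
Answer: $1027296$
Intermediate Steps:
$b{\left(A \right)} = 65$
$\left(Q{\left(m{\left(0,-11 \right)} \right)} + b{\left(186 \right)}\right) \left(15173 + \left(1 \left(-10\right) - -3861\right)\right) = \left(-11 + 65\right) \left(15173 + \left(1 \left(-10\right) - -3861\right)\right) = 54 \left(15173 + \left(-10 + 3861\right)\right) = 54 \left(15173 + 3851\right) = 54 \cdot 19024 = 1027296$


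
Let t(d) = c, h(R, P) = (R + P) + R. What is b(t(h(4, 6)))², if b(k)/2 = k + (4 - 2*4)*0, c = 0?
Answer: 0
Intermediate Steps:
h(R, P) = P + 2*R (h(R, P) = (P + R) + R = P + 2*R)
t(d) = 0
b(k) = 2*k (b(k) = 2*(k + (4 - 2*4)*0) = 2*(k + (4 - 8)*0) = 2*(k - 4*0) = 2*(k + 0) = 2*k)
b(t(h(4, 6)))² = (2*0)² = 0² = 0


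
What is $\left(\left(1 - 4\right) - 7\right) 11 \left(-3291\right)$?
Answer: $362010$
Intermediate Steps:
$\left(\left(1 - 4\right) - 7\right) 11 \left(-3291\right) = \left(-3 - 7\right) 11 \left(-3291\right) = \left(-10\right) 11 \left(-3291\right) = \left(-110\right) \left(-3291\right) = 362010$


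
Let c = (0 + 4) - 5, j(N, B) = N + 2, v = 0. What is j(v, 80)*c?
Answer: -2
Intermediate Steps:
j(N, B) = 2 + N
c = -1 (c = 4 - 5 = -1)
j(v, 80)*c = (2 + 0)*(-1) = 2*(-1) = -2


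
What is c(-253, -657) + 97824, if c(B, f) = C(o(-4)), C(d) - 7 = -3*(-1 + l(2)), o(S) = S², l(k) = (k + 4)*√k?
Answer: 97834 - 18*√2 ≈ 97809.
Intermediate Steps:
l(k) = √k*(4 + k) (l(k) = (4 + k)*√k = √k*(4 + k))
C(d) = 10 - 18*√2 (C(d) = 7 - 3*(-1 + √2*(4 + 2)) = 7 - 3*(-1 + √2*6) = 7 - 3*(-1 + 6*√2) = 7 + (3 - 18*√2) = 10 - 18*√2)
c(B, f) = 10 - 18*√2
c(-253, -657) + 97824 = (10 - 18*√2) + 97824 = 97834 - 18*√2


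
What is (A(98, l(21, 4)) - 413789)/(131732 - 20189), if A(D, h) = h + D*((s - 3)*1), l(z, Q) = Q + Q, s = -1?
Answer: -414173/111543 ≈ -3.7131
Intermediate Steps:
l(z, Q) = 2*Q
A(D, h) = h - 4*D (A(D, h) = h + D*((-1 - 3)*1) = h + D*(-4*1) = h + D*(-4) = h - 4*D)
(A(98, l(21, 4)) - 413789)/(131732 - 20189) = ((2*4 - 4*98) - 413789)/(131732 - 20189) = ((8 - 392) - 413789)/111543 = (-384 - 413789)*(1/111543) = -414173*1/111543 = -414173/111543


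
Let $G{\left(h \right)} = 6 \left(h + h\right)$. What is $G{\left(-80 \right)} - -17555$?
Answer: $16595$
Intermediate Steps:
$G{\left(h \right)} = 12 h$ ($G{\left(h \right)} = 6 \cdot 2 h = 12 h$)
$G{\left(-80 \right)} - -17555 = 12 \left(-80\right) - -17555 = -960 + 17555 = 16595$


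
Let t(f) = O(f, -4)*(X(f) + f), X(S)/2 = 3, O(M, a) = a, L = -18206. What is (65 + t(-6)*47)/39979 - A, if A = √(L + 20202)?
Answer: 65/39979 - 2*√499 ≈ -44.675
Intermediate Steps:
X(S) = 6 (X(S) = 2*3 = 6)
t(f) = -24 - 4*f (t(f) = -4*(6 + f) = -24 - 4*f)
A = 2*√499 (A = √(-18206 + 20202) = √1996 = 2*√499 ≈ 44.677)
(65 + t(-6)*47)/39979 - A = (65 + (-24 - 4*(-6))*47)/39979 - 2*√499 = (65 + (-24 + 24)*47)*(1/39979) - 2*√499 = (65 + 0*47)*(1/39979) - 2*√499 = (65 + 0)*(1/39979) - 2*√499 = 65*(1/39979) - 2*√499 = 65/39979 - 2*√499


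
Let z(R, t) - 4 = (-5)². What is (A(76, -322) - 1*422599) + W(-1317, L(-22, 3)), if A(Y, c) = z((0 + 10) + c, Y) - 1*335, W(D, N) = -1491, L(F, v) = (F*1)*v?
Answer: -424396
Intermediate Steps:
L(F, v) = F*v
z(R, t) = 29 (z(R, t) = 4 + (-5)² = 4 + 25 = 29)
A(Y, c) = -306 (A(Y, c) = 29 - 1*335 = 29 - 335 = -306)
(A(76, -322) - 1*422599) + W(-1317, L(-22, 3)) = (-306 - 1*422599) - 1491 = (-306 - 422599) - 1491 = -422905 - 1491 = -424396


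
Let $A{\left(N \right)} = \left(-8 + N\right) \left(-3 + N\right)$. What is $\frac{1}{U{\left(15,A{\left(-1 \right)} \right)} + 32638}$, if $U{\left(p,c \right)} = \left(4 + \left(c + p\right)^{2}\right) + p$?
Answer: $\frac{1}{35258} \approx 2.8362 \cdot 10^{-5}$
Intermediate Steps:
$U{\left(p,c \right)} = 4 + p + \left(c + p\right)^{2}$
$\frac{1}{U{\left(15,A{\left(-1 \right)} \right)} + 32638} = \frac{1}{\left(4 + 15 + \left(\left(24 + \left(-1\right)^{2} - -11\right) + 15\right)^{2}\right) + 32638} = \frac{1}{\left(4 + 15 + \left(\left(24 + 1 + 11\right) + 15\right)^{2}\right) + 32638} = \frac{1}{\left(4 + 15 + \left(36 + 15\right)^{2}\right) + 32638} = \frac{1}{\left(4 + 15 + 51^{2}\right) + 32638} = \frac{1}{\left(4 + 15 + 2601\right) + 32638} = \frac{1}{2620 + 32638} = \frac{1}{35258}$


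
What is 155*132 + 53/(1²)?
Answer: 20513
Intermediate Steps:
155*132 + 53/(1²) = 20460 + 53/1 = 20460 + 53*1 = 20460 + 53 = 20513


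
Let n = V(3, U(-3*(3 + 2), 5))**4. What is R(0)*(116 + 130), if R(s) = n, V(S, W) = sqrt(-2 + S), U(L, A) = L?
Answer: 246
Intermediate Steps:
n = 1 (n = (sqrt(-2 + 3))**4 = (sqrt(1))**4 = 1**4 = 1)
R(s) = 1
R(0)*(116 + 130) = 1*(116 + 130) = 1*246 = 246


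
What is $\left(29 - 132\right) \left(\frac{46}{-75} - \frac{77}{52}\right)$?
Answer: $\frac{841201}{3900} \approx 215.69$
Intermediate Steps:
$\left(29 - 132\right) \left(\frac{46}{-75} - \frac{77}{52}\right) = - 103 \left(46 \left(- \frac{1}{75}\right) - \frac{77}{52}\right) = - 103 \left(- \frac{46}{75} - \frac{77}{52}\right) = \left(-103\right) \left(- \frac{8167}{3900}\right) = \frac{841201}{3900}$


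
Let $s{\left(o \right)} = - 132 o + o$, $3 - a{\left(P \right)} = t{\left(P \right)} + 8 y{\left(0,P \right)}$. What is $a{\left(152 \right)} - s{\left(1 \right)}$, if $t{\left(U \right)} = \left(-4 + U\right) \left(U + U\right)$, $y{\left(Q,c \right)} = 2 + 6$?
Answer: $-44922$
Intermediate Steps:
$y{\left(Q,c \right)} = 8$
$t{\left(U \right)} = 2 U \left(-4 + U\right)$ ($t{\left(U \right)} = \left(-4 + U\right) 2 U = 2 U \left(-4 + U\right)$)
$a{\left(P \right)} = -61 - 2 P \left(-4 + P\right)$ ($a{\left(P \right)} = 3 - \left(2 P \left(-4 + P\right) + 8 \cdot 8\right) = 3 - \left(2 P \left(-4 + P\right) + 64\right) = 3 - \left(64 + 2 P \left(-4 + P\right)\right) = -61 - 2 P \left(-4 + P\right)$)
$s{\left(o \right)} = - 131 o$
$a{\left(152 \right)} - s{\left(1 \right)} = \left(-61 - 304 \left(-4 + 152\right)\right) - \left(-131\right) 1 = \left(-61 - 304 \cdot 148\right) - -131 = \left(-61 - 44992\right) + 131 = -45053 + 131 = -44922$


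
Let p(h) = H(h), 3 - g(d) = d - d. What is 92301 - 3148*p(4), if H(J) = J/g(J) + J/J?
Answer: 254867/3 ≈ 84956.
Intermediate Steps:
g(d) = 3 (g(d) = 3 - (d - d) = 3 - 1*0 = 3 + 0 = 3)
H(J) = 1 + J/3 (H(J) = J/3 + J/J = J*(1/3) + 1 = J/3 + 1 = 1 + J/3)
p(h) = 1 + h/3
92301 - 3148*p(4) = 92301 - 3148*(1 + (1/3)*4) = 92301 - 3148*(1 + 4/3) = 92301 - 3148*7/3 = 92301 - 22036/3 = 254867/3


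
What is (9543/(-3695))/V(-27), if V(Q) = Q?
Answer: 3181/33255 ≈ 0.095655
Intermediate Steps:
(9543/(-3695))/V(-27) = (9543/(-3695))/(-27) = (9543*(-1/3695))*(-1/27) = -9543/3695*(-1/27) = 3181/33255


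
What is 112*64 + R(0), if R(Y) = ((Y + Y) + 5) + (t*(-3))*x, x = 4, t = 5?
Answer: 7113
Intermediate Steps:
R(Y) = -55 + 2*Y (R(Y) = ((Y + Y) + 5) + (5*(-3))*4 = (2*Y + 5) - 15*4 = (5 + 2*Y) - 60 = -55 + 2*Y)
112*64 + R(0) = 112*64 + (-55 + 2*0) = 7168 + (-55 + 0) = 7168 - 55 = 7113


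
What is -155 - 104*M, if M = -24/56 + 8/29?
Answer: -28241/203 ≈ -139.12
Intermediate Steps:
M = -31/203 (M = -24*1/56 + 8*(1/29) = -3/7 + 8/29 = -31/203 ≈ -0.15271)
-155 - 104*M = -155 - 104*(-31/203) = -155 + 3224/203 = -28241/203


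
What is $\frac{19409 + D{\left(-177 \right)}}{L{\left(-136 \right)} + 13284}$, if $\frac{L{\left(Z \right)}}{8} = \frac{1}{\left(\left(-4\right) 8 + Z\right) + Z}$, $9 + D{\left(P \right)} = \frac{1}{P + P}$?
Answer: $\frac{130484381}{89348007} \approx 1.4604$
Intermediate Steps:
$D{\left(P \right)} = -9 + \frac{1}{2 P}$ ($D{\left(P \right)} = -9 + \frac{1}{P + P} = -9 + \frac{1}{2 P}$)
$L{\left(Z \right)} = \frac{8}{-32 + 2 Z}$ ($L{\left(Z \right)} = \frac{8}{\left(\left(-4\right) 8 + Z\right) + Z} = \frac{8}{\left(-32 + Z\right) + Z} = \frac{8}{-32 + 2 Z}$)
$\frac{19409 + D{\left(-177 \right)}}{L{\left(-136 \right)} + 13284} = \frac{19409 - \left(9 - \frac{1}{2 \left(-177\right)}\right)}{\frac{4}{-16 - 136} + 13284} = \frac{19409 + \left(-9 + \frac{1}{2} \left(- \frac{1}{177}\right)\right)}{\frac{4}{-152} + 13284} = \frac{19409 - \frac{3187}{354}}{4 \left(- \frac{1}{152}\right) + 13284} = \frac{19409 - \frac{3187}{354}}{- \frac{1}{38} + 13284} = \frac{6867599}{354 \cdot \frac{504791}{38}} = \frac{6867599}{354} \cdot \frac{38}{504791} = \frac{130484381}{89348007}$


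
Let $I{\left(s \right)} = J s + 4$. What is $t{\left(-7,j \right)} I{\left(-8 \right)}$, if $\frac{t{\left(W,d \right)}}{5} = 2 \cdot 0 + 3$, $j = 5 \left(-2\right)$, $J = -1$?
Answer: $180$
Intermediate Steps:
$j = -10$
$t{\left(W,d \right)} = 15$ ($t{\left(W,d \right)} = 5 \left(2 \cdot 0 + 3\right) = 5 \left(0 + 3\right) = 5 \cdot 3 = 15$)
$I{\left(s \right)} = 4 - s$ ($I{\left(s \right)} = - s + 4 = 4 - s$)
$t{\left(-7,j \right)} I{\left(-8 \right)} = 15 \left(4 - -8\right) = 15 \left(4 + 8\right) = 15 \cdot 12 = 180$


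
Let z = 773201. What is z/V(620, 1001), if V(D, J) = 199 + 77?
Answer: 773201/276 ≈ 2801.5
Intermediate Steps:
V(D, J) = 276
z/V(620, 1001) = 773201/276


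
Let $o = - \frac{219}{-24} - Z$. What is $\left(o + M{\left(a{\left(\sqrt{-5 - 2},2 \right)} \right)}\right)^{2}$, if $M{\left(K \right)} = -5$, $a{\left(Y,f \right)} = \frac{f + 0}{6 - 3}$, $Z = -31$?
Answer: $\frac{78961}{64} \approx 1233.8$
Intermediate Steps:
$a{\left(Y,f \right)} = \frac{f}{3}$
$o = \frac{321}{8}$ ($o = - \frac{219}{-24} - -31 = \left(-219\right) \left(- \frac{1}{24}\right) + 31 = \frac{73}{8} + 31 = \frac{321}{8} \approx 40.125$)
$\left(o + M{\left(a{\left(\sqrt{-5 - 2},2 \right)} \right)}\right)^{2} = \left(\frac{321}{8} - 5\right)^{2} = \left(\frac{281}{8}\right)^{2} = \frac{78961}{64}$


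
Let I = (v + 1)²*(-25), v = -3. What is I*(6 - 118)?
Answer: 11200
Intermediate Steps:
I = -100 (I = (-3 + 1)²*(-25) = (-2)²*(-25) = 4*(-25) = -100)
I*(6 - 118) = -100*(6 - 118) = -100*(-112) = 11200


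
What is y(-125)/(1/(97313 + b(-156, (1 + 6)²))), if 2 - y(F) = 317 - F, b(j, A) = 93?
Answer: -42858640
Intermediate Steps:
y(F) = -315 + F (y(F) = 2 - (317 - F) = 2 + (-317 + F) = -315 + F)
y(-125)/(1/(97313 + b(-156, (1 + 6)²))) = (-315 - 125)/(1/(97313 + 93)) = -440/(1/97406) = -440/1/97406 = -440*97406 = -42858640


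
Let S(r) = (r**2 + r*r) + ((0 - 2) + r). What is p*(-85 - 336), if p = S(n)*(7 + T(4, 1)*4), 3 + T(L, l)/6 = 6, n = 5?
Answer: -1762727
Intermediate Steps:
T(L, l) = 18 (T(L, l) = -18 + 6*6 = -18 + 36 = 18)
S(r) = -2 + r + 2*r**2 (S(r) = (r**2 + r**2) + (-2 + r) = 2*r**2 + (-2 + r) = -2 + r + 2*r**2)
p = 4187 (p = (-2 + 5 + 2*5**2)*(7 + 18*4) = (-2 + 5 + 2*25)*(7 + 72) = (-2 + 5 + 50)*79 = 53*79 = 4187)
p*(-85 - 336) = 4187*(-85 - 336) = 4187*(-421) = -1762727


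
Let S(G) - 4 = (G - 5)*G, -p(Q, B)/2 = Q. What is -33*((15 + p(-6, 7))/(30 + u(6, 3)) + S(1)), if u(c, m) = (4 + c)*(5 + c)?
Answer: -891/140 ≈ -6.3643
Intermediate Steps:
p(Q, B) = -2*Q
S(G) = 4 + G*(-5 + G) (S(G) = 4 + (G - 5)*G = 4 + (-5 + G)*G = 4 + G*(-5 + G))
-33*((15 + p(-6, 7))/(30 + u(6, 3)) + S(1)) = -33*((15 - 2*(-6))/(30 + (20 + 6² + 9*6)) + (4 + 1² - 5*1)) = -33*((15 + 12)/(30 + (20 + 36 + 54)) + (4 + 1 - 5)) = -33*(27/(30 + 110) + 0) = -33*(27/140 + 0) = -33*27/140 = -891/140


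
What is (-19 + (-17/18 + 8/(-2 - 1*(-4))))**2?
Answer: 82369/324 ≈ 254.23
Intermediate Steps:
(-19 + (-17/18 + 8/(-2 - 1*(-4))))**2 = (-19 + (-17*1/18 + 8/(-2 + 4)))**2 = (-19 + (-17/18 + 8/2))**2 = (-19 + (-17/18 + 8*(1/2)))**2 = (-19 + (-17/18 + 4))**2 = (-19 + 55/18)**2 = (-287/18)**2 = 82369/324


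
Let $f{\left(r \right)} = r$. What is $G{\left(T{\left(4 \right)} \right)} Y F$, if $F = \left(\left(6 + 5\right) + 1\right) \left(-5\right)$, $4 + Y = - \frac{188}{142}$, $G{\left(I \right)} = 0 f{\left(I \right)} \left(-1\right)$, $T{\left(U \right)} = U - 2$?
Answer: $0$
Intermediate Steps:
$T{\left(U \right)} = -2 + U$
$G{\left(I \right)} = 0$ ($G{\left(I \right)} = 0 I \left(-1\right) = 0 \left(-1\right) = 0$)
$Y = - \frac{378}{71}$ ($Y = -4 - \frac{188}{142} = -4 - \frac{94}{71} = - \frac{378}{71} \approx -5.3239$)
$F = -60$ ($F = \left(11 + 1\right) \left(-5\right) = 12 \left(-5\right) = -60$)
$G{\left(T{\left(4 \right)} \right)} Y F = 0 \left(- \frac{378}{71}\right) \left(-60\right) = 0 \left(-60\right) = 0$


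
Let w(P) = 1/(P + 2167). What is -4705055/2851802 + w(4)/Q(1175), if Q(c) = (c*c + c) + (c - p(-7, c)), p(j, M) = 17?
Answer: -3531616420734547/2140563877344009 ≈ -1.6499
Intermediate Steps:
w(P) = 1/(2167 + P)
Q(c) = -17 + c² + 2*c (Q(c) = (c*c + c) + (c - 1*17) = (c² + c) + (c - 17) = (c + c²) + (-17 + c) = -17 + c² + 2*c)
-4705055/2851802 + w(4)/Q(1175) = -4705055/2851802 + 1/((2167 + 4)*(-17 + 1175² + 2*1175)) = -4705055*1/2851802 + 1/(2171*(-17 + 1380625 + 2350)) = -4705055/2851802 + (1/2171)/1382958 = -4705055/2851802 + (1/2171)*(1/1382958) = -4705055/2851802 + 1/3002401818 = -3531616420734547/2140563877344009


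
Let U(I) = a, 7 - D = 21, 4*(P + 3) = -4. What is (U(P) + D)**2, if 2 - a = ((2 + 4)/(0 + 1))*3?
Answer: 900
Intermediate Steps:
P = -4 (P = -3 + (1/4)*(-4) = -3 - 1 = -4)
D = -14 (D = 7 - 1*21 = 7 - 21 = -14)
a = -16 (a = 2 - (2 + 4)/(0 + 1)*3 = 2 - 6/1*3 = 2 - 6*1*3 = 2 - 6*3 = 2 - 1*18 = 2 - 18 = -16)
U(I) = -16
(U(P) + D)**2 = (-16 - 14)**2 = (-30)**2 = 900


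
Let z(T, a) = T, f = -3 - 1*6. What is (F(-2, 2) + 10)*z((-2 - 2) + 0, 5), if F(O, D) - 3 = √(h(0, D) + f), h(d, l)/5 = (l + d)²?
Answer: -52 - 4*√11 ≈ -65.266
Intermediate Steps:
h(d, l) = 5*(d + l)² (h(d, l) = 5*(l + d)² = 5*(d + l)²)
f = -9 (f = -3 - 6 = -9)
F(O, D) = 3 + √(-9 + 5*D²) (F(O, D) = 3 + √(5*(0 + D)² - 9) = 3 + √(5*D² - 9) = 3 + √(-9 + 5*D²))
(F(-2, 2) + 10)*z((-2 - 2) + 0, 5) = ((3 + √(-9 + 5*2²)) + 10)*((-2 - 2) + 0) = ((3 + √(-9 + 5*4)) + 10)*(-4 + 0) = ((3 + √(-9 + 20)) + 10)*(-4) = ((3 + √11) + 10)*(-4) = (13 + √11)*(-4) = -52 - 4*√11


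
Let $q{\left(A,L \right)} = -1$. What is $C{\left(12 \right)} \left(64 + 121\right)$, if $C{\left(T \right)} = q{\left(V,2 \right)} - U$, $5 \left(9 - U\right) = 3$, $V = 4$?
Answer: $-1739$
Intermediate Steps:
$U = \frac{42}{5}$ ($U = 9 - \frac{3}{5} = \frac{42}{5} \approx 8.4$)
$C{\left(T \right)} = - \frac{47}{5}$ ($C{\left(T \right)} = -1 - \frac{42}{5} = - \frac{47}{5}$)
$C{\left(12 \right)} \left(64 + 121\right) = - \frac{47 \left(64 + 121\right)}{5} = \left(- \frac{47}{5}\right) 185 = -1739$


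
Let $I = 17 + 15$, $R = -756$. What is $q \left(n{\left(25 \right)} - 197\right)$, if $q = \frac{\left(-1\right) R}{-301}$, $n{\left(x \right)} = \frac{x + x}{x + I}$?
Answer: $\frac{402444}{817} \approx 492.59$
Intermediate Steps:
$I = 32$
$n{\left(x \right)} = \frac{2 x}{32 + x}$ ($n{\left(x \right)} = \frac{x + x}{x + 32} = \frac{2 x}{32 + x}$)
$q = - \frac{108}{43}$ ($q = \frac{\left(-1\right) \left(-756\right)}{-301} = 756 \left(- \frac{1}{301}\right) = - \frac{108}{43} \approx -2.5116$)
$q \left(n{\left(25 \right)} - 197\right) = - \frac{108 \left(2 \cdot 25 \frac{1}{32 + 25} - 197\right)}{43} = - \frac{108 \left(2 \cdot 25 \cdot \frac{1}{57} - 197\right)}{43} = - \frac{108 \left(\frac{50}{57} - 197\right)}{43} = \left(- \frac{108}{43}\right) \left(- \frac{11179}{57}\right) = \frac{402444}{817}$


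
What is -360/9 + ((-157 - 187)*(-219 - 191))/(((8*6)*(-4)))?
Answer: -9295/12 ≈ -774.58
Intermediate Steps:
-360/9 + ((-157 - 187)*(-219 - 191))/(((8*6)*(-4))) = -360*1/9 + (-344*(-410))/((48*(-4))) = -40 + 141040/(-192) = -40 + 141040*(-1/192) = -40 - 8815/12 = -9295/12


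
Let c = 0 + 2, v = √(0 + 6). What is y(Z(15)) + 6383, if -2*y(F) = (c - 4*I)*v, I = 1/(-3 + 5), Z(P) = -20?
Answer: 6383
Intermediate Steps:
v = √6 ≈ 2.4495
c = 2
I = ½ (I = 1/2 = ½ ≈ 0.50000)
y(F) = 0 (y(F) = -(2 - 4*½)*√6/2 = -(2 - 2)*√6/2 = -0*√6 = -½*0 = 0)
y(Z(15)) + 6383 = 0 + 6383 = 6383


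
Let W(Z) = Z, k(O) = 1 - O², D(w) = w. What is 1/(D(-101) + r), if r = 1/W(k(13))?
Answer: -168/16969 ≈ -0.0099004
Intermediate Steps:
r = -1/168 (r = 1/(1 - 1*13²) = 1/(1 - 1*169) = 1/(1 - 169) = 1/(-168) = -1/168 ≈ -0.0059524)
1/(D(-101) + r) = 1/(-101 - 1/168) = 1/(-16969/168) = -168/16969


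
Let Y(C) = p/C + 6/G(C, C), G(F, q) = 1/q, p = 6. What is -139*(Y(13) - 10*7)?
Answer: -15290/13 ≈ -1176.2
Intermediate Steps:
Y(C) = 6*C + 6/C (Y(C) = 6/C + 6/(1/C) = 6/C + 6*C = 6*C + 6/C)
-139*(Y(13) - 10*7) = -139*((6*13 + 6/13) - 10*7) = -139*((78 + 6*(1/13)) - 70) = -139*((78 + 6/13) - 70) = -139*(1020/13 - 70) = -139*110/13 = -15290/13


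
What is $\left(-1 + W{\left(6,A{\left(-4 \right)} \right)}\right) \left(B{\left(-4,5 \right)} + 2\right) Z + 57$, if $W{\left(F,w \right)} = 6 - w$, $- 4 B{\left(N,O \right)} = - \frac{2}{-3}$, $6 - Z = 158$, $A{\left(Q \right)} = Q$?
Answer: $-2451$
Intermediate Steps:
$Z = -152$ ($Z = 6 - 158 = -152$)
$B{\left(N,O \right)} = - \frac{1}{6}$ ($B{\left(N,O \right)} = - \frac{\left(-2\right) \frac{1}{-3}}{4} = - \frac{\left(-2\right) \left(- \frac{1}{3}\right)}{4} = \left(- \frac{1}{4}\right) \frac{2}{3} = - \frac{1}{6}$)
$\left(-1 + W{\left(6,A{\left(-4 \right)} \right)}\right) \left(B{\left(-4,5 \right)} + 2\right) Z + 57 = \left(-1 + \left(6 - -4\right)\right) \left(- \frac{1}{6} + 2\right) \left(-152\right) + 57 = \left(-1 + \left(6 + 4\right)\right) \frac{11}{6} \left(-152\right) + 57 = \left(-1 + 10\right) \frac{11}{6} \left(-152\right) + 57 = 9 \cdot \frac{11}{6} \left(-152\right) + 57 = \frac{33}{2} \left(-152\right) + 57 = -2508 + 57 = -2451$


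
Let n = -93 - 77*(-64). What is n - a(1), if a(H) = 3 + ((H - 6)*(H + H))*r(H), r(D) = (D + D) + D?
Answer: 4862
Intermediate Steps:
r(D) = 3*D (r(D) = 2*D + D = 3*D)
a(H) = 3 + 6*H**2*(-6 + H) (a(H) = 3 + ((H - 6)*(H + H))*(3*H) = 3 + ((-6 + H)*(2*H))*(3*H) = 3 + (2*H*(-6 + H))*(3*H) = 3 + 6*H**2*(-6 + H))
n = 4835 (n = -93 + 4928 = 4835)
n - a(1) = 4835 - (3 - 36*1**2 + 6*1**3) = 4835 - (3 - 36*1 + 6*1) = 4835 - (3 - 36 + 6) = 4835 - 1*(-27) = 4835 + 27 = 4862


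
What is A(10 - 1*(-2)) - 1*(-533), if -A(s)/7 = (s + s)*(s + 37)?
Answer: -7699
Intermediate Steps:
A(s) = -14*s*(37 + s) (A(s) = -7*(s + s)*(s + 37) = -7*2*s*(37 + s) = -14*s*(37 + s))
A(10 - 1*(-2)) - 1*(-533) = -14*(10 - 1*(-2))*(37 + (10 - 1*(-2))) - 1*(-533) = -14*(10 + 2)*(37 + (10 + 2)) + 533 = -14*12*(37 + 12) + 533 = -14*12*49 + 533 = -8232 + 533 = -7699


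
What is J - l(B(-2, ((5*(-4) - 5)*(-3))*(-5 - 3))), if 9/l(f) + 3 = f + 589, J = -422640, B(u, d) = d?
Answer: -5916951/14 ≈ -4.2264e+5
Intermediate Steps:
l(f) = 9/(586 + f) (l(f) = 9/(-3 + (f + 589)) = 9/(-3 + (589 + f)) = 9/(586 + f))
J - l(B(-2, ((5*(-4) - 5)*(-3))*(-5 - 3))) = -422640 - 9/(586 + ((5*(-4) - 5)*(-3))*(-5 - 3)) = -422640 - 9/(586 + ((-20 - 5)*(-3))*(-8)) = -422640 - 9/(586 - 25*(-3)*(-8)) = -422640 - 9/(586 + 75*(-8)) = -422640 - 9/(586 - 600) = -422640 - 9/(-14) = -422640 - 9*(-1)/14 = -422640 - 1*(-9/14) = -422640 + 9/14 = -5916951/14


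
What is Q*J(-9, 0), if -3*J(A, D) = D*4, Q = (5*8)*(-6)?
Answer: 0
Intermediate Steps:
Q = -240 (Q = 40*(-6) = -240)
J(A, D) = -4*D/3 (J(A, D) = -D*4/3 = -4*D/3)
Q*J(-9, 0) = -(-320)*0 = -240*0 = 0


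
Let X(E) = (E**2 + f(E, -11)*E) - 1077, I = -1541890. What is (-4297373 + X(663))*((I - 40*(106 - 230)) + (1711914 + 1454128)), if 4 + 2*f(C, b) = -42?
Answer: -6311391672560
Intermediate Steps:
f(C, b) = -23 (f(C, b) = -2 + (1/2)*(-42) = -2 - 21 = -23)
X(E) = -1077 + E**2 - 23*E (X(E) = (E**2 - 23*E) - 1077 = -1077 + E**2 - 23*E)
(-4297373 + X(663))*((I - 40*(106 - 230)) + (1711914 + 1454128)) = (-4297373 + (-1077 + 663**2 - 23*663))*((-1541890 - 40*(106 - 230)) + (1711914 + 1454128)) = (-4297373 + (-1077 + 439569 - 15249))*((-1541890 - 40*(-124)) + 3166042) = (-4297373 + 423243)*((-1541890 - 1*(-4960)) + 3166042) = -3874130*((-1541890 + 4960) + 3166042) = -3874130*(-1536930 + 3166042) = -3874130*1629112 = -6311391672560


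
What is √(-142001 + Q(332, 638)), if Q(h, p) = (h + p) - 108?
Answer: I*√141139 ≈ 375.68*I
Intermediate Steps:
Q(h, p) = -108 + h + p
√(-142001 + Q(332, 638)) = √(-142001 + (-108 + 332 + 638)) = √(-142001 + 862) = √(-141139) = I*√141139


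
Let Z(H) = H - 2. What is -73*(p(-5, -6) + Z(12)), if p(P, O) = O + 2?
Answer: -438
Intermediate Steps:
Z(H) = -2 + H
p(P, O) = 2 + O
-73*(p(-5, -6) + Z(12)) = -73*((2 - 6) + (-2 + 12)) = -73*(-4 + 10) = -73*6 = -438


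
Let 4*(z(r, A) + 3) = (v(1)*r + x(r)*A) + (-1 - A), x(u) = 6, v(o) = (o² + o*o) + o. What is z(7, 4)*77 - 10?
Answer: 529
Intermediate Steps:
v(o) = o + 2*o² (v(o) = (o² + o²) + o = 2*o² + o = o + 2*o²)
z(r, A) = -13/4 + 3*r/4 + 5*A/4 (z(r, A) = -3 + (((1*(1 + 2*1))*r + 6*A) + (-1 - A))/4 = -3 + (((1*(1 + 2))*r + 6*A) + (-1 - A))/4 = -3 + (((1*3)*r + 6*A) + (-1 - A))/4 = -3 + ((3*r + 6*A) + (-1 - A))/4 = -3 + (-1 + 3*r + 5*A)/4 = -3 + (-¼ + 3*r/4 + 5*A/4) = -13/4 + 3*r/4 + 5*A/4)
z(7, 4)*77 - 10 = (-13/4 + (¾)*7 + (5/4)*4)*77 - 10 = (-13/4 + 21/4 + 5)*77 - 10 = 7*77 - 10 = 539 - 10 = 529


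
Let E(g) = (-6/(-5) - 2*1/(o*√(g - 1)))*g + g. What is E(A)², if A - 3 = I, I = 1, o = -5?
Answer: 5872/75 + 704*√3/75 ≈ 94.552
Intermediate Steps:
A = 4 (A = 3 + 1 = 4)
E(g) = g + g*(6/5 + 2/(5*√(-1 + g))) (E(g) = (-6/(-5) - 2*(-1/(5*√(g - 1))))*g + g = (-6*(-⅕) - 2*(-1/(5*√(-1 + g))))*g + g = (6/5 - 2*(-1/(5*√(-1 + g))))*g + g = (6/5 - (-2)/(5*√(-1 + g)))*g + g = (6/5 + 2/(5*√(-1 + g)))*g + g = g*(6/5 + 2/(5*√(-1 + g))) + g = g + g*(6/5 + 2/(5*√(-1 + g))))
E(A)² = ((11/5)*4 + (⅖)*4/√(-1 + 4))² = (44/5 + (⅖)*4/√3)² = (44/5 + (⅖)*4*(√3/3))² = (44/5 + 8*√3/15)²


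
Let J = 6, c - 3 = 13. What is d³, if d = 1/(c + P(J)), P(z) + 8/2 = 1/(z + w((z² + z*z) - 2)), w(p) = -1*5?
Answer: 1/2197 ≈ 0.00045517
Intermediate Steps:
c = 16 (c = 3 + 13 = 16)
w(p) = -5
P(z) = -4 + 1/(-5 + z) (P(z) = -4 + 1/(z - 5) = -4 + 1/(-5 + z))
d = 1/13 (d = 1/(16 + (21 - 4*6)/(-5 + 6)) = 1/(16 + (21 - 24)/1) = 1/(16 + 1*(-3)) = 1/(16 - 3) = 1/13 ≈ 0.076923)
d³ = (1/13)³ = 1/2197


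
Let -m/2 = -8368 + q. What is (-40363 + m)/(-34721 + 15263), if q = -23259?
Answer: -22891/19458 ≈ -1.1764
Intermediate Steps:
m = 63254 (m = -2*(-8368 - 23259) = -2*(-31627) = 63254)
(-40363 + m)/(-34721 + 15263) = (-40363 + 63254)/(-34721 + 15263) = 22891/(-19458) = 22891*(-1/19458) = -22891/19458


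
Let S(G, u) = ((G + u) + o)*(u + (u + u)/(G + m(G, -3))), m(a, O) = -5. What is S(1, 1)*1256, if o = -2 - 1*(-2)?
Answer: 1256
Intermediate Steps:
o = 0 (o = -2 + 2 = 0)
S(G, u) = (G + u)*(u + 2*u/(-5 + G)) (S(G, u) = ((G + u) + 0)*(u + (u + u)/(G - 5)) = (G + u)*(u + (2*u)/(-5 + G)) = (G + u)*(u + 2*u/(-5 + G)))
S(1, 1)*1256 = (1*(1**2 - 3*1 - 3*1 + 1*1)/(-5 + 1))*1256 = (1*(1 - 3 - 3 + 1)/(-4))*1256 = (1*(-1/4)*(-4))*1256 = 1*1256 = 1256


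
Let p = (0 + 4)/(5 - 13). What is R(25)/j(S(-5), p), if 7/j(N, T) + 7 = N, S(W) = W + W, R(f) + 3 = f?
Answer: -374/7 ≈ -53.429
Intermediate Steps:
R(f) = -3 + f
S(W) = 2*W
p = -½ (p = 4/(-8) = 4*(-⅛) = -½ ≈ -0.50000)
j(N, T) = 7/(-7 + N)
R(25)/j(S(-5), p) = (-3 + 25)/((7/(-7 + 2*(-5)))) = 22/((7/(-7 - 10))) = 22/((7/(-17))) = 22/((7*(-1/17))) = 22/(-7/17) = 22*(-17/7) = -374/7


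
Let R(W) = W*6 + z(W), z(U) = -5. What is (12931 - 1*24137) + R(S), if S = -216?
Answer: -12507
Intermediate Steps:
R(W) = -5 + 6*W (R(W) = W*6 - 5 = 6*W - 5 = -5 + 6*W)
(12931 - 1*24137) + R(S) = (12931 - 1*24137) + (-5 + 6*(-216)) = (12931 - 24137) + (-5 - 1296) = -11206 - 1301 = -12507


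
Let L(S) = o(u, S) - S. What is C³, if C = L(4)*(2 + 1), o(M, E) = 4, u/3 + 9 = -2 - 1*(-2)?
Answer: 0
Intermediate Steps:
u = -27 (u = -27 + 3*(-2 - 1*(-2)) = -27 + 3*(-2 + 2) = -27 + 3*0 = -27 + 0 = -27)
L(S) = 4 - S
C = 0 (C = (4 - 1*4)*(2 + 1) = (4 - 4)*3 = 0*3 = 0)
C³ = 0³ = 0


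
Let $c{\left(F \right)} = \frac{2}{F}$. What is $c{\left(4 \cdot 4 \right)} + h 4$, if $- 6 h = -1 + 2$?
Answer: $- \frac{13}{24} \approx -0.54167$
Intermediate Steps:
$h = - \frac{1}{6}$ ($h = - \frac{-1 + 2}{6} = \left(- \frac{1}{6}\right) 1 = - \frac{1}{6} \approx -0.16667$)
$c{\left(4 \cdot 4 \right)} + h 4 = \frac{2}{4 \cdot 4} - \frac{2}{3} = \frac{2}{16} - \frac{2}{3} = 2 \cdot \frac{1}{16} - \frac{2}{3} = \frac{1}{8} - \frac{2}{3} = - \frac{13}{24}$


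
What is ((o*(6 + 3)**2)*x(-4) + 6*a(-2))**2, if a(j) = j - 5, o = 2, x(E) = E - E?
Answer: 1764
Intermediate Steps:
x(E) = 0
a(j) = -5 + j
((o*(6 + 3)**2)*x(-4) + 6*a(-2))**2 = ((2*(6 + 3)**2)*0 + 6*(-5 - 2))**2 = ((2*9**2)*0 + 6*(-7))**2 = ((2*81)*0 - 42)**2 = (162*0 - 42)**2 = (0 - 42)**2 = (-42)**2 = 1764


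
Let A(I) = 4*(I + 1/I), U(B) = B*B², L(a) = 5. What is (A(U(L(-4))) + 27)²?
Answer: 4340042641/15625 ≈ 2.7776e+5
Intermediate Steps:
U(B) = B³
A(I) = 4*I + 4/I
(A(U(L(-4))) + 27)² = ((4*5³ + 4/(5³)) + 27)² = ((4*125 + 4/125) + 27)² = ((500 + 4*(1/125)) + 27)² = ((500 + 4/125) + 27)² = (62504/125 + 27)² = (65879/125)² = 4340042641/15625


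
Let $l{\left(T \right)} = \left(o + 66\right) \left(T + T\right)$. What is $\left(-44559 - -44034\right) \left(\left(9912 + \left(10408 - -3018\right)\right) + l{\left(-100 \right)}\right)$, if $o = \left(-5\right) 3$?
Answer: $-6897450$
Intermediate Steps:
$o = -15$
$l{\left(T \right)} = 102 T$ ($l{\left(T \right)} = \left(-15 + 66\right) \left(T + T\right) = 51 \cdot 2 T = 102 T$)
$\left(-44559 - -44034\right) \left(\left(9912 + \left(10408 - -3018\right)\right) + l{\left(-100 \right)}\right) = \left(-44559 - -44034\right) \left(\left(9912 + \left(10408 - -3018\right)\right) + 102 \left(-100\right)\right) = \left(-44559 + 44034\right) \left(\left(9912 + \left(10408 + 3018\right)\right) - 10200\right) = - 525 \left(\left(9912 + 13426\right) - 10200\right) = - 525 \left(23338 - 10200\right) = \left(-525\right) 13138 = -6897450$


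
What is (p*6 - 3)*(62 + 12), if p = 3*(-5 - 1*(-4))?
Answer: -1554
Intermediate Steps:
p = -3 (p = 3*(-5 + 4) = 3*(-1) = -3)
(p*6 - 3)*(62 + 12) = (-3*6 - 3)*(62 + 12) = (-18 - 3)*74 = -21*74 = -1554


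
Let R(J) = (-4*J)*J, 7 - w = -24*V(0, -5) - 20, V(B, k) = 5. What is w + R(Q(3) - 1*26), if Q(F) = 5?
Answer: -1617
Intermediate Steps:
w = 147 (w = 7 - (-24*5 - 20) = 7 - (-120 - 20) = 7 - 1*(-140) = 7 + 140 = 147)
R(J) = -4*J**2
w + R(Q(3) - 1*26) = 147 - 4*(5 - 1*26)**2 = 147 - 4*(5 - 26)**2 = 147 - 4*(-21)**2 = 147 - 4*441 = 147 - 1764 = -1617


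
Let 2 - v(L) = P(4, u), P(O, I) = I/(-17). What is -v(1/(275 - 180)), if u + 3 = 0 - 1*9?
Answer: -22/17 ≈ -1.2941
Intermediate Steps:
u = -12 (u = -3 + (0 - 1*9) = -3 + (0 - 9) = -3 - 9 = -12)
P(O, I) = -I/17 (P(O, I) = I*(-1/17) = -I/17)
v(L) = 22/17 (v(L) = 2 - (-1)*(-12)/17 = 2 - 1*12/17 = 2 - 12/17 = 22/17)
-v(1/(275 - 180)) = -1*22/17 = -22/17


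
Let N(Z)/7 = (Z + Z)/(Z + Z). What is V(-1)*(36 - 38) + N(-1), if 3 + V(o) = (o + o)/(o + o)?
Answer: 11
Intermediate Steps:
V(o) = -2 (V(o) = -3 + (o + o)/(o + o) = -3 + (2*o)/((2*o)) = -3 + (2*o)*(1/(2*o)) = -3 + 1 = -2)
N(Z) = 7 (N(Z) = 7*((Z + Z)/(Z + Z)) = 7*((2*Z)/((2*Z))) = 7*((2*Z)*(1/(2*Z))) = 7*1 = 7)
V(-1)*(36 - 38) + N(-1) = -2*(36 - 38) + 7 = -2*(-2) + 7 = 4 + 7 = 11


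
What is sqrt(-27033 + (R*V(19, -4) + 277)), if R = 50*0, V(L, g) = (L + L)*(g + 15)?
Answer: 2*I*sqrt(6689) ≈ 163.57*I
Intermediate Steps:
V(L, g) = 2*L*(15 + g) (V(L, g) = (2*L)*(15 + g) = 2*L*(15 + g))
R = 0
sqrt(-27033 + (R*V(19, -4) + 277)) = sqrt(-27033 + (0*(2*19*(15 - 4)) + 277)) = sqrt(-27033 + (0*(2*19*11) + 277)) = sqrt(-27033 + (0*418 + 277)) = sqrt(-27033 + (0 + 277)) = sqrt(-27033 + 277) = sqrt(-26756) = 2*I*sqrt(6689)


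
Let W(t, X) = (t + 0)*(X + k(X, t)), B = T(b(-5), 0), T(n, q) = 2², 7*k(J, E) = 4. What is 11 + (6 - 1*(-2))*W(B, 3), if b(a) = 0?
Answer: 877/7 ≈ 125.29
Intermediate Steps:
k(J, E) = 4/7 (k(J, E) = (⅐)*4 = 4/7)
T(n, q) = 4
B = 4
W(t, X) = t*(4/7 + X) (W(t, X) = (t + 0)*(X + 4/7) = t*(4/7 + X))
11 + (6 - 1*(-2))*W(B, 3) = 11 + (6 - 1*(-2))*((⅐)*4*(4 + 7*3)) = 11 + (6 + 2)*((⅐)*4*(4 + 21)) = 11 + 8*((⅐)*4*25) = 11 + 8*(100/7) = 11 + 800/7 = 877/7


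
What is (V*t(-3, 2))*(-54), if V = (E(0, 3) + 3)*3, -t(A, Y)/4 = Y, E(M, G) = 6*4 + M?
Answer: 34992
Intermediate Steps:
E(M, G) = 24 + M
t(A, Y) = -4*Y
V = 81 (V = ((24 + 0) + 3)*3 = (24 + 3)*3 = 27*3 = 81)
(V*t(-3, 2))*(-54) = (81*(-4*2))*(-54) = (81*(-8))*(-54) = -648*(-54) = 34992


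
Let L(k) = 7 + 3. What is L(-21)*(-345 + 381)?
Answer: 360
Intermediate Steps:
L(k) = 10
L(-21)*(-345 + 381) = 10*(-345 + 381) = 10*36 = 360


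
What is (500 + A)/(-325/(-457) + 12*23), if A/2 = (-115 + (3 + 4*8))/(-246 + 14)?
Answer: 6635640/3667253 ≈ 1.8094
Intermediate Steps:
A = 20/29 (A = 2*((-115 + (3 + 4*8))/(-246 + 14)) = 2*((-115 + (3 + 32))/(-232)) = 2*((-115 + 35)*(-1/232)) = 2*(-80*(-1/232)) = 2*(10/29) = 20/29 ≈ 0.68966)
(500 + A)/(-325/(-457) + 12*23) = (500 + 20/29)/(-325/(-457) + 12*23) = 14520/(29*(-325*(-1/457) + 276)) = 14520/(29*(325/457 + 276)) = 14520/(29*(126457/457)) = (14520/29)*(457/126457) = 6635640/3667253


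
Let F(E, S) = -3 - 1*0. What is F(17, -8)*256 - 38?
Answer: -806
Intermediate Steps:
F(E, S) = -3 (F(E, S) = -3 + 0 = -3)
F(17, -8)*256 - 38 = -3*256 - 38 = -768 - 38 = -806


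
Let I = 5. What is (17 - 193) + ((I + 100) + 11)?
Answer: -60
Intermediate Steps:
(17 - 193) + ((I + 100) + 11) = (17 - 193) + ((5 + 100) + 11) = -176 + (105 + 11) = -176 + 116 = -60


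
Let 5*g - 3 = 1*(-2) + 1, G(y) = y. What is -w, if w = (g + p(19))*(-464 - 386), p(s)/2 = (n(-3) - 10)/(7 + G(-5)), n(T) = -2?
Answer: -9860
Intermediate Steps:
g = ⅖ (g = ⅗ + (1*(-2) + 1)/5 = ⅗ + (-2 + 1)/5 = ⅗ + (⅕)*(-1) = ⅗ - ⅕ = ⅖ ≈ 0.40000)
p(s) = -12 (p(s) = 2*((-2 - 10)/(7 - 5)) = 2*(-12/2) = 2*(-12*½) = 2*(-6) = -12)
w = 9860 (w = (⅖ - 12)*(-464 - 386) = -58/5*(-850) = 9860)
-w = -1*9860 = -9860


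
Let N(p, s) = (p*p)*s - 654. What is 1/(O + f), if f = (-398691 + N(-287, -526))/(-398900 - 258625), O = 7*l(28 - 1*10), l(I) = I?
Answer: 657525/126573589 ≈ 0.0051948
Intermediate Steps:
N(p, s) = -654 + s*p² (N(p, s) = p²*s - 654 = s*p² - 654 = -654 + s*p²)
O = 126 (O = 7*(28 - 1*10) = 7*(28 - 10) = 7*18 = 126)
f = 43725439/657525 (f = (-398691 + (-654 - 526*(-287)²))/(-398900 - 258625) = (-398691 + (-654 - 526*82369))/(-657525) = (-398691 + (-654 - 43326094))*(-1/657525) = (-398691 - 43326748)*(-1/657525) = -43725439*(-1/657525) = 43725439/657525 ≈ 66.500)
1/(O + f) = 1/(126 + 43725439/657525) = 1/(126573589/657525) = 657525/126573589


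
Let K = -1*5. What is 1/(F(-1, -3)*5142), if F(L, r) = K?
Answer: -1/25710 ≈ -3.8895e-5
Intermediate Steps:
K = -5
F(L, r) = -5
1/(F(-1, -3)*5142) = 1/(-5*5142) = 1/(-25710) = -1/25710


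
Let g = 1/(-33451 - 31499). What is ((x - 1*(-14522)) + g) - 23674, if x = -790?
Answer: -645732901/64950 ≈ -9942.0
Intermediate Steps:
g = -1/64950 (g = 1/(-64950) = -1/64950 ≈ -1.5396e-5)
((x - 1*(-14522)) + g) - 23674 = ((-790 - 1*(-14522)) - 1/64950) - 23674 = ((-790 + 14522) - 1/64950) - 23674 = (13732 - 1/64950) - 23674 = 891893399/64950 - 23674 = -645732901/64950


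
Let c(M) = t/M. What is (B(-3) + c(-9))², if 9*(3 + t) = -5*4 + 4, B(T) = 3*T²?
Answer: 4972900/6561 ≈ 757.95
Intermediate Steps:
t = -43/9 (t = -3 + (-5*4 + 4)/9 = -3 + (-20 + 4)/9 = -3 + (⅑)*(-16) = -3 - 16/9 = -43/9 ≈ -4.7778)
c(M) = -43/(9*M)
(B(-3) + c(-9))² = (3*(-3)² - 43/9/(-9))² = (3*9 - 43/9*(-⅑))² = (27 + 43/81)² = (2230/81)² = 4972900/6561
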